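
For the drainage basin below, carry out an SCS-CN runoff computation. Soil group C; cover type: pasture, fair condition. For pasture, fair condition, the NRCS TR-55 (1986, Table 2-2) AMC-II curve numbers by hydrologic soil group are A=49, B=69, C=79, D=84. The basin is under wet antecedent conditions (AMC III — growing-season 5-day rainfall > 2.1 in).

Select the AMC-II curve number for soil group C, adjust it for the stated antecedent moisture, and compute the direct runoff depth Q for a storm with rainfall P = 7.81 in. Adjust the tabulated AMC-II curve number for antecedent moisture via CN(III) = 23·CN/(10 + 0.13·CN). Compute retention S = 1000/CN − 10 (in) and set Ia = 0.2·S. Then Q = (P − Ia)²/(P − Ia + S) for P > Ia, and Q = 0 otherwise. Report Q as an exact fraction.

Q = 1896341063929/288371890900 in ≈ 6.576 in

NRCS table: pasture, fair condition, soil group C → CN(II) = 79
Wet (AMC III): CN(III) = 23·79/(10 + 0.13·79) = 1817/(2027/100) = 181700/2027 ≈ 89.640
Max retention: S = 1000/(181700/2027) − 10 = 2100/1817 in (≈ 1.156 in)
Initial abstraction Ia = S/5 = (2100/1817)/5 = 420/1817 ≈ 0.231 in
Excess rainfall: 7.810 − 0.231 = 7.579 in; P > Ia so Q > 0
Runoff Q = (P−Ia)²/(P−Ia+S) = (7.579)²/(7.579+1.156) = 1896341063929/288371890900 ≈ 6.576 in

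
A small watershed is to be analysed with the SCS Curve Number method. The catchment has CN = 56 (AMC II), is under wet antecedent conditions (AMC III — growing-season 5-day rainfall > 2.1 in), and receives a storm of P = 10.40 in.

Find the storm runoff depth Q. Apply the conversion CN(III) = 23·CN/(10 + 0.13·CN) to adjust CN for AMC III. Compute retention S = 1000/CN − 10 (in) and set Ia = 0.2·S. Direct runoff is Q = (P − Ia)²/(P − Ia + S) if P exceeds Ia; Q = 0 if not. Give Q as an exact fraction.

CN(III) from CN(II)=56: (23·56)/(10 + 0.13·56) = 4025/54 ≈ 74.537
S = 1000/(4025/54) − 10 = 550/161 in ≈ 3.416 in
Ia = 0.2·(550/161) = 110/161 in ≈ 0.683 in
Since P=10.400 > Ia=0.683: effective rainfall P−Ia = 7822/805 in
Runoff Q = (P−Ia)²/(P−Ia+S) = (9.717)²/(9.717+3.416) = 15295921/2127615 ≈ 7.189 in

Q = 15295921/2127615 in ≈ 7.189 in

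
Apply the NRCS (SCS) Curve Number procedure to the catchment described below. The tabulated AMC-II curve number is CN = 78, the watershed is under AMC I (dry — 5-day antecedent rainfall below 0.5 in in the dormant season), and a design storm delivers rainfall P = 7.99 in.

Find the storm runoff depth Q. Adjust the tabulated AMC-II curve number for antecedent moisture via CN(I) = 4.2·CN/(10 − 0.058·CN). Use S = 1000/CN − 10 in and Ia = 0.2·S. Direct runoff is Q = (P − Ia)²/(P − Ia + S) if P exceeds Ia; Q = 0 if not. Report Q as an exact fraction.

Adjust CN=78 to AMC I: 4.2·78/(10 − 0.058·78) → (1638/5) ÷ (1369/250) = 81900/1369 ≈ 59.825
Retention S: 1000/CN − 10 with CN=59.825 → S = 5500/819 ≈ 6.716 in
Ia = 0.2·(5500/819) = 1100/819 in ≈ 1.343 in
P − Ia = 7.990 − 1.343 = 544381/81900 ≈ 6.647 in (> 0, runoff occurs)
Q = (544381/81900)²/((544381/81900) + 5500/819) = (296350673161/6707610000)/(1094381/81900) = 296350673161/89629803900 in ≈ 3.306 in

Q = 296350673161/89629803900 in ≈ 3.306 in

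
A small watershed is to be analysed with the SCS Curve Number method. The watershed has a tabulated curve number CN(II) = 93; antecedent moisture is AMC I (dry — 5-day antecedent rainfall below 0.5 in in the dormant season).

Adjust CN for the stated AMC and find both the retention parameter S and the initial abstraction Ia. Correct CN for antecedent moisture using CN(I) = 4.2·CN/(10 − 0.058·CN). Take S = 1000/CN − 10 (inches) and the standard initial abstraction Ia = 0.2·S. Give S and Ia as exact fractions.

Adjust CN=93 to AMC I: 4.2·93/(10 − 0.058·93) → (1953/5) ÷ (2303/500) = 27900/329 ≈ 84.802
S = 1000/(27900/329) − 10 = 500/279 in ≈ 1.792 in
Ia = 0.2S: 0.2·1.792 = 0.358 in (exactly 100/279)

S = 500/279 in ≈ 1.792 in; Ia = 100/279 in ≈ 0.358 in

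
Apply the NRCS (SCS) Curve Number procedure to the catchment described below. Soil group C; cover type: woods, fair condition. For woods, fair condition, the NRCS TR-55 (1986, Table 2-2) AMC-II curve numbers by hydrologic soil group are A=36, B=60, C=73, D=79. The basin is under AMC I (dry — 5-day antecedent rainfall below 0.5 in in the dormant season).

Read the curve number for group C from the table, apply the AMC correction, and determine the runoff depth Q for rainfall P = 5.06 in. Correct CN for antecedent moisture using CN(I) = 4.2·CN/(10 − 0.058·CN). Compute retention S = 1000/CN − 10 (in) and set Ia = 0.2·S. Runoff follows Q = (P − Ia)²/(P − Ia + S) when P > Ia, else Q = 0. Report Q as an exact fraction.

NRCS table: woods, fair condition, soil group C → CN(II) = 73
CN(I) from CN(II)=73: (4.2·73)/(10 − 0.058·73) = 51100/961 ≈ 53.174
Max retention: S = 1000/(51100/961) − 10 = 4500/511 in (≈ 8.806 in)
Initial abstraction Ia = S/5 = (4500/511)/5 = 900/511 ≈ 1.761 in
Since P=5.060 > Ia=1.761: effective rainfall P−Ia = 84283/25550 in
Q = (84283/25550)²/((84283/25550) + 4500/511) = (7103624089/652802500)/(309283/25550) = 7103624089/7902180650 in ≈ 0.899 in

Q = 7103624089/7902180650 in ≈ 0.899 in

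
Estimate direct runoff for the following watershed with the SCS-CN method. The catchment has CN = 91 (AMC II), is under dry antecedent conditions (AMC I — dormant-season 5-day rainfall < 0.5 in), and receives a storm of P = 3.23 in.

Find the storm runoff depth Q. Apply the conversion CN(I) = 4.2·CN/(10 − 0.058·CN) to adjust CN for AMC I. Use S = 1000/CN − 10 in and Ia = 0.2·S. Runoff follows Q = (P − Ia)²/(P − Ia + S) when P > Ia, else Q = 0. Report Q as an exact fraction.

Dry (AMC I): CN(I) = 4.2·91/(10 − 0.058·91) = (1911/5)/(2361/500) = 63700/787 ≈ 80.940
S = 1000/(63700/787) − 10 = 1500/637 in ≈ 2.355 in
Ia = 0.2S: 0.2·2.355 = 0.471 in (exactly 300/637)
Since P=3.230 > Ia=0.471: effective rainfall P−Ia = 175751/63700 in
Q: (175751/63700)² ÷ (325751/63700) = 30888414001/20750338700 in (≈ 1.489 in)

Q = 30888414001/20750338700 in ≈ 1.489 in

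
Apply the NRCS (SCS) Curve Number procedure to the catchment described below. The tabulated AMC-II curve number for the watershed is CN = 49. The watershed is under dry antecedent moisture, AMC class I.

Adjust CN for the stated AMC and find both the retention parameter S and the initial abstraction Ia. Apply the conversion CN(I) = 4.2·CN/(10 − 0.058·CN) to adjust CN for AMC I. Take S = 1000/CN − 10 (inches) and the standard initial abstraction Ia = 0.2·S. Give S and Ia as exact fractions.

S = 8500/343 in ≈ 24.781 in; Ia = 1700/343 in ≈ 4.956 in

Adjust CN=49 to AMC I: 4.2·49/(10 − 0.058·49) → (1029/5) ÷ (3579/500) = 34300/1193 ≈ 28.751
Max retention: S = 1000/(34300/1193) − 10 = 8500/343 in (≈ 24.781 in)
Ia = 0.2S: 0.2·24.781 = 4.956 in (exactly 1700/343)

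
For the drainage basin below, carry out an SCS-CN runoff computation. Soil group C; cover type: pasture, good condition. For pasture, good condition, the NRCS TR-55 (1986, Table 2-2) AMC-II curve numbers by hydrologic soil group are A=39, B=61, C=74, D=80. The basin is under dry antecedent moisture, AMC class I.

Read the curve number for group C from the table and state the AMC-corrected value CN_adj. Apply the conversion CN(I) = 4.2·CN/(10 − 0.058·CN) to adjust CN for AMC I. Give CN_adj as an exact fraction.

NRCS table: pasture, good condition, soil group C → CN(II) = 74
Adjust CN=74 to AMC I: 4.2·74/(10 − 0.058·74) → (1554/5) ÷ (1427/250) = 77700/1427 ≈ 54.450

CN_adj = 77700/1427 ≈ 54.450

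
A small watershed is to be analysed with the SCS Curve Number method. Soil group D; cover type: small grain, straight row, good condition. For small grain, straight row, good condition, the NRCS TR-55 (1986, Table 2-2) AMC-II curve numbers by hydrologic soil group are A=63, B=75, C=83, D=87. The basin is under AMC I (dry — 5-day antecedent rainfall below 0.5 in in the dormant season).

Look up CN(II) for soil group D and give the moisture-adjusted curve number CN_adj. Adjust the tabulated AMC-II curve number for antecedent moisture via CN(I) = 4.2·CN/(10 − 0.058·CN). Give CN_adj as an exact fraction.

NRCS table: small grain, straight row, good condition, soil group D → CN(II) = 87
CN(I) from CN(II)=87: (4.2·87)/(10 − 0.058·87) = 182700/2477 ≈ 73.759

CN_adj = 182700/2477 ≈ 73.759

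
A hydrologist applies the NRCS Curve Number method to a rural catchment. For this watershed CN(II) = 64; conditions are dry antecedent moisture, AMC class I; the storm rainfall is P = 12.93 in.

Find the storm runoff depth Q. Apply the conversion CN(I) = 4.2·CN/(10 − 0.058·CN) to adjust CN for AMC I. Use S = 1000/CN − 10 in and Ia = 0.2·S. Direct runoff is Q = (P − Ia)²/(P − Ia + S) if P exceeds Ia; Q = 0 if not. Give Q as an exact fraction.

Q = 1430416/321825 in ≈ 4.445 in

CN(I) from CN(II)=64: (4.2·64)/(10 − 0.058·64) = 5600/131 ≈ 42.748
Retention S: 1000/CN − 10 with CN=42.748 → S = 375/28 ≈ 13.393 in
Initial abstraction Ia = S/5 = (375/28)/5 = 75/28 ≈ 2.679 in
Since P=12.930 > Ia=2.679: effective rainfall P−Ia = 1794/175 in
Runoff Q = (P−Ia)²/(P−Ia+S) = (10.251)²/(10.251+13.393) = 1430416/321825 ≈ 4.445 in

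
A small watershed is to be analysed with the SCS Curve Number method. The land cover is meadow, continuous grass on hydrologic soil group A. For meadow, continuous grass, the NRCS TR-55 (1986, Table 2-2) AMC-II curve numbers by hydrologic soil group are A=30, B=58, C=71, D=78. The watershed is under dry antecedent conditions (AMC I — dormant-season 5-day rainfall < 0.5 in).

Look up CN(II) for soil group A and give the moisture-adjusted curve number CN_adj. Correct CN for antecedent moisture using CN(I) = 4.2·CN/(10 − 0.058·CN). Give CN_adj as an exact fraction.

CN_adj = 900/59 ≈ 15.254

NRCS table: meadow, continuous grass, soil group A → CN(II) = 30
CN(I) from CN(II)=30: (4.2·30)/(10 − 0.058·30) = 900/59 ≈ 15.254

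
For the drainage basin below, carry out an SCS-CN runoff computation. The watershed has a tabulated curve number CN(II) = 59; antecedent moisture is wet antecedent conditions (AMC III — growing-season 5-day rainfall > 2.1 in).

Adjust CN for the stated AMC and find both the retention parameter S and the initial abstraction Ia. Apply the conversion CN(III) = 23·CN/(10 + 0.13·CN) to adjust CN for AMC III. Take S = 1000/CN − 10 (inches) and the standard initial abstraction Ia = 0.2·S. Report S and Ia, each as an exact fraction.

Wet (AMC III): CN(III) = 23·59/(10 + 0.13·59) = 1357/(1767/100) = 135700/1767 ≈ 76.797
Retention S: 1000/CN − 10 with CN=76.797 → S = 4100/1357 ≈ 3.021 in
Initial abstraction Ia = S/5 = (4100/1357)/5 = 820/1357 ≈ 0.604 in

S = 4100/1357 in ≈ 3.021 in; Ia = 820/1357 in ≈ 0.604 in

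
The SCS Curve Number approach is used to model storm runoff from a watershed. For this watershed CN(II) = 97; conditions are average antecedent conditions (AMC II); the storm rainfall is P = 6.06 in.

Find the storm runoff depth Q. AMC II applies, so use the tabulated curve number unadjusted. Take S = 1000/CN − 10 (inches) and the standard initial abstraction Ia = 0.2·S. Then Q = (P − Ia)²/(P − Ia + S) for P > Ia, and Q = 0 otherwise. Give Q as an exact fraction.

Q = 94031809/16485150 in ≈ 5.704 in

AMC II — tabulated CN = 97 applies directly.
Retention S: 1000/CN − 10 with CN=97.000 → S = 30/97 ≈ 0.309 in
Initial abstraction Ia = S/5 = (30/97)/5 = 6/97 ≈ 0.062 in
Excess rainfall: 6.060 − 0.062 = 5.998 in; P > Ia so Q > 0
Q = (29091/4850)²/((29091/4850) + 30/97) = (846286281/23522500)/(30591/4850) = 94031809/16485150 in ≈ 5.704 in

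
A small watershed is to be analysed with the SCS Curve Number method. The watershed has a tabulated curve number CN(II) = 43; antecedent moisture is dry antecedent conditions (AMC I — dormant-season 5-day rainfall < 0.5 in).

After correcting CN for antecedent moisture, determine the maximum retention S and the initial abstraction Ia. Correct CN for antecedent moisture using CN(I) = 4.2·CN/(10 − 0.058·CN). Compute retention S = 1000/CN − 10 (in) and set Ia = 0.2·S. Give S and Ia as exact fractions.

S = 9500/301 in ≈ 31.561 in; Ia = 1900/301 in ≈ 6.312 in

CN(I) from CN(II)=43: (4.2·43)/(10 − 0.058·43) = 30100/1251 ≈ 24.061
Retention S: 1000/CN − 10 with CN=24.061 → S = 9500/301 ≈ 31.561 in
Initial abstraction Ia = S/5 = (9500/301)/5 = 1900/301 ≈ 6.312 in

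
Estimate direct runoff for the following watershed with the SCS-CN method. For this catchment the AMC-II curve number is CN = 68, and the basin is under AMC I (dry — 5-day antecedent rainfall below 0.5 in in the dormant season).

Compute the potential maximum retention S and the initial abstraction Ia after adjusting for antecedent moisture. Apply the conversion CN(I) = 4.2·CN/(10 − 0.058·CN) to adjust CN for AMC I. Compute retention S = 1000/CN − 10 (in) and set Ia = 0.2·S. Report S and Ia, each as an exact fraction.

S = 4000/357 in ≈ 11.204 in; Ia = 800/357 in ≈ 2.241 in

CN(I) from CN(II)=68: (4.2·68)/(10 − 0.058·68) = 35700/757 ≈ 47.160
Retention S: 1000/CN − 10 with CN=47.160 → S = 4000/357 ≈ 11.204 in
Ia = 0.2S: 0.2·11.204 = 2.241 in (exactly 800/357)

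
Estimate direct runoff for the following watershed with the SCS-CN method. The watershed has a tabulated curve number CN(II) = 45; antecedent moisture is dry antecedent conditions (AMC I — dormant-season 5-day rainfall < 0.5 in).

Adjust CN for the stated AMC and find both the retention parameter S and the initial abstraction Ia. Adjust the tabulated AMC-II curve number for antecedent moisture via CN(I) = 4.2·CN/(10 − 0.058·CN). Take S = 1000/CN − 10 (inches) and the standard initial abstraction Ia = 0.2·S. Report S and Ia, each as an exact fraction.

Adjust CN=45 to AMC I: 4.2·45/(10 − 0.058·45) → 189 ÷ (739/100) = 18900/739 ≈ 25.575
Retention S: 1000/CN − 10 with CN=25.575 → S = 5500/189 ≈ 29.101 in
Ia = 0.2·(5500/189) = 1100/189 in ≈ 5.820 in

S = 5500/189 in ≈ 29.101 in; Ia = 1100/189 in ≈ 5.820 in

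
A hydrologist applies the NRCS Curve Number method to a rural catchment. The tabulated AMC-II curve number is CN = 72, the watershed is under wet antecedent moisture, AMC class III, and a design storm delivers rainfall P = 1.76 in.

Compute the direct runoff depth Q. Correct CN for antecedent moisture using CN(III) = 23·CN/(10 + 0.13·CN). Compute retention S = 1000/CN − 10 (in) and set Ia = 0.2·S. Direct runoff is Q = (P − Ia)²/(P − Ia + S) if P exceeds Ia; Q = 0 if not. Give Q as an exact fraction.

Q = 13535041/20839725 in ≈ 0.649 in

Wet (AMC III): CN(III) = 23·72/(10 + 0.13·72) = 1656/(484/25) = 10350/121 ≈ 85.537
Retention S: 1000/CN − 10 with CN=85.537 → S = 350/207 ≈ 1.691 in
Ia = 0.2S: 0.2·1.691 = 0.338 in (exactly 70/207)
Excess rainfall: 1.760 − 0.338 = 1.422 in; P > Ia so Q > 0
Q: (7358/5175)² ÷ (16108/5175) = 13535041/20839725 in (≈ 0.649 in)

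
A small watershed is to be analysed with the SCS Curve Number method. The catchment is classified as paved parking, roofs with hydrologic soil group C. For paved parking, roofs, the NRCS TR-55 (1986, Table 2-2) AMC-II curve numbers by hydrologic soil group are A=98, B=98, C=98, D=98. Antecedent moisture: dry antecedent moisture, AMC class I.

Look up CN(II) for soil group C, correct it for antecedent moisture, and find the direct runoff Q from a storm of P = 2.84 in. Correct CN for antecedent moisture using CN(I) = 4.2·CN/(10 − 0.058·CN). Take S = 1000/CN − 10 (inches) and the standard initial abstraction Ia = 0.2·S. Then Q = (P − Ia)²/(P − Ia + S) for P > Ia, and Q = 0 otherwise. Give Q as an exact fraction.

Q = 4978572481/2136692775 in ≈ 2.330 in

NRCS table: paved parking, roofs, soil group C → CN(II) = 98
Dry (AMC I): CN(I) = 4.2·98/(10 − 0.058·98) = (2058/5)/(1079/250) = 102900/1079 ≈ 95.366
Retention S: 1000/CN − 10 with CN=95.366 → S = 500/1029 ≈ 0.486 in
Ia = 0.2·(500/1029) = 100/1029 in ≈ 0.097 in
Excess rainfall: 2.840 − 0.097 = 2.743 in; P > Ia so Q > 0
Q = (70559/25725)²/((70559/25725) + 500/1029) = (4978572481/661775625)/(83059/25725) = 4978572481/2136692775 in ≈ 2.330 in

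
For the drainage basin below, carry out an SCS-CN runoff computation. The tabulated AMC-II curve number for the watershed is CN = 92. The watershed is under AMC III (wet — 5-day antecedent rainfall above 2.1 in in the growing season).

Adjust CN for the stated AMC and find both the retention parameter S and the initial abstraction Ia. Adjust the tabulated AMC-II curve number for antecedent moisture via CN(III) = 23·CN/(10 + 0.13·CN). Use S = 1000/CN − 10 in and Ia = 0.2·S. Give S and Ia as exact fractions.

S = 200/529 in ≈ 0.378 in; Ia = 40/529 in ≈ 0.076 in

Wet (AMC III): CN(III) = 23·92/(10 + 0.13·92) = 2116/(549/25) = 52900/549 ≈ 96.357
Max retention: S = 1000/(52900/549) − 10 = 200/529 in (≈ 0.378 in)
Ia = 0.2S: 0.2·0.378 = 0.076 in (exactly 40/529)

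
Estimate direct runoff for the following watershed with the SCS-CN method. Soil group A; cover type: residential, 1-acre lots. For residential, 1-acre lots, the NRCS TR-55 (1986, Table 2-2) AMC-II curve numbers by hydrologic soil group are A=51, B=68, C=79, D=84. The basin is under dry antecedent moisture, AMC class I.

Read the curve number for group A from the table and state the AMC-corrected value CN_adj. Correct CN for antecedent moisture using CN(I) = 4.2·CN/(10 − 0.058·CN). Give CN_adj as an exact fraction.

CN_adj = 15300/503 ≈ 30.417

NRCS table: residential, 1-acre lots, soil group A → CN(II) = 51
Adjust CN=51 to AMC I: 4.2·51/(10 − 0.058·51) → (1071/5) ÷ (3521/500) = 15300/503 ≈ 30.417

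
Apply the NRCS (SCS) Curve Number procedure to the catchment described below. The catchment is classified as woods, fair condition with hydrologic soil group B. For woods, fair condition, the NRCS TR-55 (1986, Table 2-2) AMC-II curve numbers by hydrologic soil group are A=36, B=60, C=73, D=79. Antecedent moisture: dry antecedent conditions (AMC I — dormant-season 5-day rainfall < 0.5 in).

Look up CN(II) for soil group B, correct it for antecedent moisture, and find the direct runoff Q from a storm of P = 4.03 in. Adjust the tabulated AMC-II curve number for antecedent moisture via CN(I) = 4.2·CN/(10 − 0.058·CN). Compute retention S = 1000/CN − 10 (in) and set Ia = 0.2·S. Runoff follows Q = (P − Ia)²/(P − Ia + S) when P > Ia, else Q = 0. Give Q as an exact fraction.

NRCS table: woods, fair condition, soil group B → CN(II) = 60
Adjust CN=60 to AMC I: 4.2·60/(10 − 0.058·60) → 252 ÷ (163/25) = 6300/163 ≈ 38.650
S = 1000/(6300/163) − 10 = 1000/63 in ≈ 15.873 in
Ia = 0.2·(1000/63) = 200/63 in ≈ 3.175 in
Since P=4.030 > Ia=3.175: effective rainfall P−Ia = 5389/6300 in
Q = (5389/6300)²/((5389/6300) + 1000/63) = (29041321/39690000)/(105389/6300) = 29041321/663950700 in ≈ 0.044 in

Q = 29041321/663950700 in ≈ 0.044 in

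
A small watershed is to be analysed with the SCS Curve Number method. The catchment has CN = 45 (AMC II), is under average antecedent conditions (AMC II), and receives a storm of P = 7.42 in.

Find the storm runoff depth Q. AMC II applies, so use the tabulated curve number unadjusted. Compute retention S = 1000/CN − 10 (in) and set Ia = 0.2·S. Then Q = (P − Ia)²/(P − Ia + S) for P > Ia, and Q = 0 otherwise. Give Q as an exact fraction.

Q = 5013121/3482550 in ≈ 1.439 in

Average conditions: CN = 45 (no AMC adjustment).
Retention S: 1000/CN − 10 with CN=45.000 → S = 110/9 ≈ 12.222 in
Ia = 0.2S: 0.2·12.222 = 2.444 in (exactly 22/9)
Since P=7.420 > Ia=2.444: effective rainfall P−Ia = 2239/450 in
Q: (2239/450)² ÷ (7739/450) = 5013121/3482550 in (≈ 1.439 in)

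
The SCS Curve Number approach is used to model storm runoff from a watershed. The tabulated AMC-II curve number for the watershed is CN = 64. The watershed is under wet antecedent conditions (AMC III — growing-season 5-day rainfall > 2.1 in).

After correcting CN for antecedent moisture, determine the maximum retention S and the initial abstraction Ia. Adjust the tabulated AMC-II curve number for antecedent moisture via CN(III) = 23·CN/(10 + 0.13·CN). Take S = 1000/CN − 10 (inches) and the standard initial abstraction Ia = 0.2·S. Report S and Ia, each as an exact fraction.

S = 225/92 in ≈ 2.446 in; Ia = 45/92 in ≈ 0.489 in

Wet (AMC III): CN(III) = 23·64/(10 + 0.13·64) = 1472/(458/25) = 18400/229 ≈ 80.349
Retention S: 1000/CN − 10 with CN=80.349 → S = 225/92 ≈ 2.446 in
Ia = 0.2·(225/92) = 45/92 in ≈ 0.489 in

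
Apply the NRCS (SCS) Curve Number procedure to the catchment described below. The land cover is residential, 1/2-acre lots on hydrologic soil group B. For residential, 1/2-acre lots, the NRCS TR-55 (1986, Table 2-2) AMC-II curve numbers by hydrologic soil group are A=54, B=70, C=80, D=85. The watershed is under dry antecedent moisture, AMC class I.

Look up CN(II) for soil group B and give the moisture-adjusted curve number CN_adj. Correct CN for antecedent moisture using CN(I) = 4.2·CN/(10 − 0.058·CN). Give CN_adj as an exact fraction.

NRCS table: residential, 1/2-acre lots, soil group B → CN(II) = 70
CN(I) from CN(II)=70: (4.2·70)/(10 − 0.058·70) = 4900/99 ≈ 49.495

CN_adj = 4900/99 ≈ 49.495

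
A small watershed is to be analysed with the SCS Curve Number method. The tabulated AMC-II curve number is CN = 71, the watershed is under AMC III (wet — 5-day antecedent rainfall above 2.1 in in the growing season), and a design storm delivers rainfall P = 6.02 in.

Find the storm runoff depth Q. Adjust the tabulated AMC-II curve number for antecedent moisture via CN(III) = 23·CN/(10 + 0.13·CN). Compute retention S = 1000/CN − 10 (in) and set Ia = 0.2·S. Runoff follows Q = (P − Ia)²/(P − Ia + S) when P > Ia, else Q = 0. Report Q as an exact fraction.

Q = 213936776089/49605069450 in ≈ 4.313 in

CN(III) from CN(II)=71: (23·71)/(10 + 0.13·71) = 163300/1923 ≈ 84.919
S = 1000/(163300/1923) − 10 = 2900/1633 in ≈ 1.776 in
Initial abstraction Ia = S/5 = (2900/1633)/5 = 580/1633 ≈ 0.355 in
Excess rainfall: 6.020 − 0.355 = 5.665 in; P > Ia so Q > 0
Runoff Q = (P−Ia)²/(P−Ia+S) = (5.665)²/(5.665+1.776) = 213936776089/49605069450 ≈ 4.313 in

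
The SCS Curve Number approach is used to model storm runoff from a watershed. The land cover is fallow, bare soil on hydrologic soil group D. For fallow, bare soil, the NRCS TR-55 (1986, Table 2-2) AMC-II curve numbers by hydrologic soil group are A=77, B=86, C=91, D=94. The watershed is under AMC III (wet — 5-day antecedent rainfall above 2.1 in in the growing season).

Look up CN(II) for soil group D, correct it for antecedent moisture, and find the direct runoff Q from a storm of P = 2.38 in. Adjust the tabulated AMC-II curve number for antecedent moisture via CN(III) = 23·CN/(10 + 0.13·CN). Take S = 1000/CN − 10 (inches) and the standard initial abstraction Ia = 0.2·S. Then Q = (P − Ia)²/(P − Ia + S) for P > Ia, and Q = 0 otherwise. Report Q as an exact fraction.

Q = 15785158321/7601537950 in ≈ 2.077 in

NRCS table: fallow, bare soil, soil group D → CN(II) = 94
Wet (AMC III): CN(III) = 23·94/(10 + 0.13·94) = 2162/(1111/50) = 108100/1111 ≈ 97.300
Retention S: 1000/CN − 10 with CN=97.300 → S = 300/1081 ≈ 0.278 in
Ia = 0.2·(300/1081) = 60/1081 in ≈ 0.056 in
Since P=2.380 > Ia=0.056: effective rainfall P−Ia = 125639/54050 in
Q = (125639/54050)²/((125639/54050) + 300/1081) = (15785158321/2921402500)/(140639/54050) = 15785158321/7601537950 in ≈ 2.077 in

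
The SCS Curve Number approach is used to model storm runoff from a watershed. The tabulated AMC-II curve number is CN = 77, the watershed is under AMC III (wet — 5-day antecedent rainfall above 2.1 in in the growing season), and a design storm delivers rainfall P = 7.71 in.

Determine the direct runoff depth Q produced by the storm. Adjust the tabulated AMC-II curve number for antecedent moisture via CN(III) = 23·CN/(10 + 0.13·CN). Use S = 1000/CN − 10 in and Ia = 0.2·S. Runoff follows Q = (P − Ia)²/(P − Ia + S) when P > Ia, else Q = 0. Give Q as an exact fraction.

Adjust CN=77 to AMC III: 23·77/(10 + 0.13·77) → 1771 ÷ (2001/100) = 7700/87 ≈ 88.506
Retention S: 1000/CN − 10 with CN=88.506 → S = 100/77 ≈ 1.299 in
Ia = 0.2S: 0.2·1.299 = 0.260 in (exactly 20/77)
P − Ia = 7.710 − 0.260 = 57367/7700 ≈ 7.450 in (> 0, runoff occurs)
Q = (57367/7700)²/((57367/7700) + 100/77) = (3290972689/59290000)/(67367/7700) = 3290972689/518725900 in ≈ 6.344 in

Q = 3290972689/518725900 in ≈ 6.344 in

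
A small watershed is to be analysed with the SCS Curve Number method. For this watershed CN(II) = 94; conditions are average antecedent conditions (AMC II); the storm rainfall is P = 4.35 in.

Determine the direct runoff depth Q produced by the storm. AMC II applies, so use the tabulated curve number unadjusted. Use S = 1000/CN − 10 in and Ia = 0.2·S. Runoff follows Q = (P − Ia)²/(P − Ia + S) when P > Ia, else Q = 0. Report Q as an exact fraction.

AMC II — tabulated CN = 94 applies directly.
Retention S: 1000/CN − 10 with CN=94.000 → S = 30/47 ≈ 0.638 in
Ia = 0.2S: 0.2·0.638 = 0.128 in (exactly 6/47)
Excess rainfall: 4.350 − 0.128 = 4.222 in; P > Ia so Q > 0
Q: (3969/940)² ÷ (4569/940) = 5250987/1431620 in (≈ 3.668 in)

Q = 5250987/1431620 in ≈ 3.668 in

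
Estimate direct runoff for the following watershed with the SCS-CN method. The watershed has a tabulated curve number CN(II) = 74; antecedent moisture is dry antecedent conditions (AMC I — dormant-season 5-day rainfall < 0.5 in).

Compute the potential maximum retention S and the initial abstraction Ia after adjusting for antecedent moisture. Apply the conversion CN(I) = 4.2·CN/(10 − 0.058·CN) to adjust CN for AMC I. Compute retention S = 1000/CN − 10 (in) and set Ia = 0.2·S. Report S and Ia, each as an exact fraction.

S = 6500/777 in ≈ 8.366 in; Ia = 1300/777 in ≈ 1.673 in

Dry (AMC I): CN(I) = 4.2·74/(10 − 0.058·74) = (1554/5)/(1427/250) = 77700/1427 ≈ 54.450
Max retention: S = 1000/(77700/1427) − 10 = 6500/777 in (≈ 8.366 in)
Ia = 0.2·(6500/777) = 1300/777 in ≈ 1.673 in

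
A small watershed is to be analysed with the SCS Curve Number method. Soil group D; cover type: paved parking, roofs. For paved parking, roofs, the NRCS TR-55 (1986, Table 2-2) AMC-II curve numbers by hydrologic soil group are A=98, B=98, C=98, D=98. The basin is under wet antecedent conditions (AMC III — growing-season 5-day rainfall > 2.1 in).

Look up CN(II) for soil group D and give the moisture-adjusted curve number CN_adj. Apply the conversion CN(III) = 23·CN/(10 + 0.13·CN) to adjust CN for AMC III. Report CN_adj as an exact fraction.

CN_adj = 112700/1137 ≈ 99.120

NRCS table: paved parking, roofs, soil group D → CN(II) = 98
Adjust CN=98 to AMC III: 23·98/(10 + 0.13·98) → 2254 ÷ (1137/50) = 112700/1137 ≈ 99.120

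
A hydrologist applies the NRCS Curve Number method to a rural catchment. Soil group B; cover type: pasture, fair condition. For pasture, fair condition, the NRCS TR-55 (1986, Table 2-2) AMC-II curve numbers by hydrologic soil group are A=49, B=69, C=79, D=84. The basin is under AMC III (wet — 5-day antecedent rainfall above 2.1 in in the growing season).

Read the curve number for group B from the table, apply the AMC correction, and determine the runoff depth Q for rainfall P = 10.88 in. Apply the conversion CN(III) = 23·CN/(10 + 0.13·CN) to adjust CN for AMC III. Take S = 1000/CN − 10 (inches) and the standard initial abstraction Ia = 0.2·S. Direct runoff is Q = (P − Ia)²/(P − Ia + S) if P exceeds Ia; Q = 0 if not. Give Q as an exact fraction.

NRCS table: pasture, fair condition, soil group B → CN(II) = 69
Adjust CN=69 to AMC III: 23·69/(10 + 0.13·69) → 1587 ÷ (1897/100) = 158700/1897 ≈ 83.658
S = 1000/(158700/1897) − 10 = 3100/1587 in ≈ 1.953 in
Ia = 0.2S: 0.2·1.953 = 0.391 in (exactly 620/1587)
Excess rainfall: 10.880 − 0.391 = 10.489 in; P > Ia so Q > 0
Q: (416164/39675)² ÷ (493664/39675) = 10824529681/1224132450 in (≈ 8.843 in)

Q = 10824529681/1224132450 in ≈ 8.843 in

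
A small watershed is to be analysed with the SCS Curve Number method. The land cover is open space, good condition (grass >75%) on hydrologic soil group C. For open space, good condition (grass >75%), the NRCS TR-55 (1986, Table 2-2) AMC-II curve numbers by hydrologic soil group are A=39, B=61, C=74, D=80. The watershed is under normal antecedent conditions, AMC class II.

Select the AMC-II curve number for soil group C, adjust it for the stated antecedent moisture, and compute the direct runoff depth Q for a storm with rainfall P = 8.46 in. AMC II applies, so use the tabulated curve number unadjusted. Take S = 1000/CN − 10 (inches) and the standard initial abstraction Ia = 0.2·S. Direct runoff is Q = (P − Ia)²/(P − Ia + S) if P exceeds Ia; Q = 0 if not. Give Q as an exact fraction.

NRCS table: open space, good condition (grass >75%), soil group C → CN(II) = 74
Average conditions: CN = 74 (no AMC adjustment).
Retention S: 1000/CN − 10 with CN=74.000 → S = 130/37 ≈ 3.514 in
Ia = 0.2S: 0.2·3.514 = 0.703 in (exactly 26/37)
Excess rainfall: 8.460 − 0.703 = 7.757 in; P > Ia so Q > 0
Runoff Q = (P−Ia)²/(P−Ia+S) = (7.757)²/(7.757+3.514) = 205951201/38574350 ≈ 5.339 in

Q = 205951201/38574350 in ≈ 5.339 in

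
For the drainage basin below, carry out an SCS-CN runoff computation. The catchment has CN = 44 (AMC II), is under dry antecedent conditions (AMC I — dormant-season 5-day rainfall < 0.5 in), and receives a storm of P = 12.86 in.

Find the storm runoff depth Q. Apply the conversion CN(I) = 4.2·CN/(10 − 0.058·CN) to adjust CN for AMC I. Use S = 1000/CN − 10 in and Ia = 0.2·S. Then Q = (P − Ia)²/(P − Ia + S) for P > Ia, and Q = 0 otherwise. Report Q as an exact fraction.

Q = 125865961/101011350 in ≈ 1.246 in

CN(I) from CN(II)=44: (4.2·44)/(10 − 0.058·44) = 3300/133 ≈ 24.812
S = 1000/(3300/133) − 10 = 1000/33 in ≈ 30.303 in
Initial abstraction Ia = S/5 = (1000/33)/5 = 200/33 ≈ 6.061 in
P − Ia = 12.860 − 6.061 = 11219/1650 ≈ 6.799 in (> 0, runoff occurs)
Q = (11219/1650)²/((11219/1650) + 1000/33) = (125865961/2722500)/(61219/1650) = 125865961/101011350 in ≈ 1.246 in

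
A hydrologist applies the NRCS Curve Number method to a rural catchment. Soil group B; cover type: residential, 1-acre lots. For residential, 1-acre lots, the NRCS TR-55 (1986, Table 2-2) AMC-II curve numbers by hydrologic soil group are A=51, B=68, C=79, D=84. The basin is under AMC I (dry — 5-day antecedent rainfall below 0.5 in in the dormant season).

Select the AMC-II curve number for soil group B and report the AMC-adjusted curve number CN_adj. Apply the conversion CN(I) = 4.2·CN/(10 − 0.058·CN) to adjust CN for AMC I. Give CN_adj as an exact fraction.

CN_adj = 35700/757 ≈ 47.160

NRCS table: residential, 1-acre lots, soil group B → CN(II) = 68
Adjust CN=68 to AMC I: 4.2·68/(10 − 0.058·68) → (1428/5) ÷ (757/125) = 35700/757 ≈ 47.160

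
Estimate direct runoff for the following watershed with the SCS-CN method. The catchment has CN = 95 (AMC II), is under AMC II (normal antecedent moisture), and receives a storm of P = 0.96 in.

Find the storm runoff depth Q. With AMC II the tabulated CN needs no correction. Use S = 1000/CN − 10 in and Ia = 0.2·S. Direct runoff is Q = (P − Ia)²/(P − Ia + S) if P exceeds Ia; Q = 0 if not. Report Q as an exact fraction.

AMC II — tabulated CN = 95 applies directly.
S = 1000/95 − 10 = 10/19 in ≈ 0.526 in
Ia = 0.2S: 0.2·0.526 = 0.105 in (exactly 2/19)
Excess rainfall: 0.960 − 0.105 = 0.855 in; P > Ia so Q > 0
Q = (406/475)²/((406/475) + 10/19) = (164836/225625)/(656/475) = 41209/77900 in ≈ 0.529 in

Q = 41209/77900 in ≈ 0.529 in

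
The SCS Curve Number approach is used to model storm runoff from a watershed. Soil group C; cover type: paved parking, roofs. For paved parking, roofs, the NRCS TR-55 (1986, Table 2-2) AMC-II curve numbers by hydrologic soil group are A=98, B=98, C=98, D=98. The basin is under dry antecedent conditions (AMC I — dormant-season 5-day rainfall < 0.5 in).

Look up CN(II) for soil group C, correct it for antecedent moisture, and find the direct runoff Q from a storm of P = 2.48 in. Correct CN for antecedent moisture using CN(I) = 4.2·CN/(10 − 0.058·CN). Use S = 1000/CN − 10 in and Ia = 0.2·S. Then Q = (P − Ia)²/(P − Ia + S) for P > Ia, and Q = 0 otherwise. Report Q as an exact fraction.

Q = 1878722402/949226775 in ≈ 1.979 in

NRCS table: paved parking, roofs, soil group C → CN(II) = 98
Adjust CN=98 to AMC I: 4.2·98/(10 − 0.058·98) → (2058/5) ÷ (1079/250) = 102900/1079 ≈ 95.366
Max retention: S = 1000/(102900/1079) − 10 = 500/1029 in (≈ 0.486 in)
Ia = 0.2S: 0.2·0.486 = 0.097 in (exactly 100/1029)
P − Ia = 2.480 − 0.097 = 61298/25725 ≈ 2.383 in (> 0, runoff occurs)
Runoff Q = (P−Ia)²/(P−Ia+S) = (2.383)²/(2.383+0.486) = 1878722402/949226775 ≈ 1.979 in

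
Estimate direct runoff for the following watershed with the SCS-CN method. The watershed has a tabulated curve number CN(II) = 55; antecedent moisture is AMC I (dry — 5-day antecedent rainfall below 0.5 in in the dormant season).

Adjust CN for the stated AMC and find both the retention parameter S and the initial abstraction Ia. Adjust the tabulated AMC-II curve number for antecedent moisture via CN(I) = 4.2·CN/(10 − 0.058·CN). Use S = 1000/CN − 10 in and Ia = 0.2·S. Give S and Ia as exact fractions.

Dry (AMC I): CN(I) = 4.2·55/(10 − 0.058·55) = 231/(681/100) = 7700/227 ≈ 33.921
Max retention: S = 1000/(7700/227) − 10 = 1500/77 in (≈ 19.481 in)
Ia = 0.2·(1500/77) = 300/77 in ≈ 3.896 in

S = 1500/77 in ≈ 19.481 in; Ia = 300/77 in ≈ 3.896 in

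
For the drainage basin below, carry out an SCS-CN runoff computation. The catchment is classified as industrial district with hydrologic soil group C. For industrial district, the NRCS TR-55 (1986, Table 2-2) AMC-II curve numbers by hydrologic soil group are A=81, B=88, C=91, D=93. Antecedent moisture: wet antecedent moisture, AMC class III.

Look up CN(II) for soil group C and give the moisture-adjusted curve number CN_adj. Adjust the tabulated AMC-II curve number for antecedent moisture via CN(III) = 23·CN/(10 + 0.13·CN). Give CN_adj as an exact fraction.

CN_adj = 209300/2183 ≈ 95.877

NRCS table: industrial district, soil group C → CN(II) = 91
CN(III) from CN(II)=91: (23·91)/(10 + 0.13·91) = 209300/2183 ≈ 95.877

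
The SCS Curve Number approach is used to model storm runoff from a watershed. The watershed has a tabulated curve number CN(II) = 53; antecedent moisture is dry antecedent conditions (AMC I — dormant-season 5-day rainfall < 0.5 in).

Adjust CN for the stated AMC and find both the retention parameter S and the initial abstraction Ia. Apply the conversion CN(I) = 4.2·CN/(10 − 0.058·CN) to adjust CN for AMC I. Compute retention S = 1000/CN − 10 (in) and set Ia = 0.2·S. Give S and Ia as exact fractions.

CN(I) from CN(II)=53: (4.2·53)/(10 − 0.058·53) = 111300/3463 ≈ 32.140
Max retention: S = 1000/(111300/3463) − 10 = 23500/1113 in (≈ 21.114 in)
Ia = 0.2·(23500/1113) = 4700/1113 in ≈ 4.223 in

S = 23500/1113 in ≈ 21.114 in; Ia = 4700/1113 in ≈ 4.223 in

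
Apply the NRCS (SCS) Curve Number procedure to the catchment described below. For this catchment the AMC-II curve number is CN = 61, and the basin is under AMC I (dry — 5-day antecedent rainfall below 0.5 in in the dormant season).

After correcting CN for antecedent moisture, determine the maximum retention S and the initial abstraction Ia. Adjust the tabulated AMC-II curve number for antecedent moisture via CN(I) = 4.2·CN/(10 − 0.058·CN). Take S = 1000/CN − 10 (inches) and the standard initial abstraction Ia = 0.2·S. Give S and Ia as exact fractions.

Dry (AMC I): CN(I) = 4.2·61/(10 − 0.058·61) = (1281/5)/(3231/500) = 42700/1077 ≈ 39.647
Max retention: S = 1000/(42700/1077) − 10 = 6500/427 in (≈ 15.222 in)
Initial abstraction Ia = S/5 = (6500/427)/5 = 1300/427 ≈ 3.044 in

S = 6500/427 in ≈ 15.222 in; Ia = 1300/427 in ≈ 3.044 in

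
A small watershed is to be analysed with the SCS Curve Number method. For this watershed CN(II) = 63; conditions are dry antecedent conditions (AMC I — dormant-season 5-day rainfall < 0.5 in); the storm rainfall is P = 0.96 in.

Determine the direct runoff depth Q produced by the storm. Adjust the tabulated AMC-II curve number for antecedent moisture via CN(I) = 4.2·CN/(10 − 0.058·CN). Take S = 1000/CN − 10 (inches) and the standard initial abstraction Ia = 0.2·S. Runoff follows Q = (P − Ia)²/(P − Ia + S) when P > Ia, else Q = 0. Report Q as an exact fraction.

Dry (AMC I): CN(I) = 4.2·63/(10 − 0.058·63) = (1323/5)/(3173/500) = 132300/3173 ≈ 41.696
Retention S: 1000/CN − 10 with CN=41.696 → S = 18500/1323 ≈ 13.983 in
Ia = 0.2·(18500/1323) = 3700/1323 in ≈ 2.797 in
P = 0.960 ≤ Ia = 2.797 in: entire storm abstracted, Q = 0.

Q = 0 in ≈ 0.000 in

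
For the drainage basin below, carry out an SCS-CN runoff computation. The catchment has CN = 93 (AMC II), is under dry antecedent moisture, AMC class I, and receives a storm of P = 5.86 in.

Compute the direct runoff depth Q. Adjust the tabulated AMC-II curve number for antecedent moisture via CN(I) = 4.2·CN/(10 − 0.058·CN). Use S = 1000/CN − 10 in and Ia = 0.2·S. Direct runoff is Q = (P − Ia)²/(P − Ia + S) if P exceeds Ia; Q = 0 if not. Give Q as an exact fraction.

Q = 5890102009/1419370650 in ≈ 4.150 in

CN(I) from CN(II)=93: (4.2·93)/(10 − 0.058·93) = 27900/329 ≈ 84.802
Retention S: 1000/CN − 10 with CN=84.802 → S = 500/279 ≈ 1.792 in
Initial abstraction Ia = S/5 = (500/279)/5 = 100/279 ≈ 0.358 in
Since P=5.860 > Ia=0.358: effective rainfall P−Ia = 76747/13950 in
Q = (76747/13950)²/((76747/13950) + 500/279) = (5890102009/194602500)/(101747/13950) = 5890102009/1419370650 in ≈ 4.150 in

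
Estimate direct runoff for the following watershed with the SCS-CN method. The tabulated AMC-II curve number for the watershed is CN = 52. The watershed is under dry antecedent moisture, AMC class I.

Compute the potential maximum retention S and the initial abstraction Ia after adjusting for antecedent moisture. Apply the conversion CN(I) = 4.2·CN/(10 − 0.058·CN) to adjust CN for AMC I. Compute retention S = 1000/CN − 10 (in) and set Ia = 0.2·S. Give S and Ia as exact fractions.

S = 2000/91 in ≈ 21.978 in; Ia = 400/91 in ≈ 4.396 in

CN(I) from CN(II)=52: (4.2·52)/(10 − 0.058·52) = 9100/291 ≈ 31.271
S = 1000/(9100/291) − 10 = 2000/91 in ≈ 21.978 in
Initial abstraction Ia = S/5 = (2000/91)/5 = 400/91 ≈ 4.396 in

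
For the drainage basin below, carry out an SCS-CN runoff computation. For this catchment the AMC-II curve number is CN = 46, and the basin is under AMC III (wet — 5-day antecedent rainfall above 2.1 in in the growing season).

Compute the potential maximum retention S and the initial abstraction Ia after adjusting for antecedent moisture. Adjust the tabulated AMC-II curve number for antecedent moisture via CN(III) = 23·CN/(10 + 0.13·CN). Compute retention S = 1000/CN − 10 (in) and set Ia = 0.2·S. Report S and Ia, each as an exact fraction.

Wet (AMC III): CN(III) = 23·46/(10 + 0.13·46) = 1058/(799/50) = 52900/799 ≈ 66.208
Max retention: S = 1000/(52900/799) − 10 = 2700/529 in (≈ 5.104 in)
Ia = 0.2S: 0.2·5.104 = 1.021 in (exactly 540/529)

S = 2700/529 in ≈ 5.104 in; Ia = 540/529 in ≈ 1.021 in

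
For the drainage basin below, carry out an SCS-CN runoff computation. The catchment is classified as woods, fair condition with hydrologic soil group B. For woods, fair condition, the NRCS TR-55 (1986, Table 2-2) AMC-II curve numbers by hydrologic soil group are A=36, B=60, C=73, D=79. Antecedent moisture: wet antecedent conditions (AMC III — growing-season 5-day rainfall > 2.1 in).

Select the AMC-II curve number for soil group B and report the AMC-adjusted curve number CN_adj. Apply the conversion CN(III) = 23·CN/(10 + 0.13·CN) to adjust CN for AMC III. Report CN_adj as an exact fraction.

NRCS table: woods, fair condition, soil group B → CN(II) = 60
Adjust CN=60 to AMC III: 23·60/(10 + 0.13·60) → 1380 ÷ (89/5) = 6900/89 ≈ 77.528

CN_adj = 6900/89 ≈ 77.528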